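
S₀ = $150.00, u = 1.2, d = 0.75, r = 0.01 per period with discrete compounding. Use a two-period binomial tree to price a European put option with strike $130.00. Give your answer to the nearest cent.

$7.97

Risk-neutral probability p = (1 + 0.01 − 0.75)/(1.2 − 0.75) = 0.2600/0.4500 = 0.5778
Terminal stock prices: S_uu = 216, S_ud = 135, S_dd = 84.38
Terminal payoffs (K − S): max(-86, 0) = 0, max(-5, 0) = 0, max(45.62, 0) = 45.62
Node u (S = 180): V_u = 1/1.01·[0.5778·0.0000 + 0.4222·0.0000] = 0.0000
Node d (S = 112.5): V_d = 1/1.01·[0.5778·0.0000 + 0.4222·45.6250] = 19.0732
Node 0 (S = 150): V_0 = 1/1.01·[0.5778·0.0000 + 0.4222·19.0732] = 7.9734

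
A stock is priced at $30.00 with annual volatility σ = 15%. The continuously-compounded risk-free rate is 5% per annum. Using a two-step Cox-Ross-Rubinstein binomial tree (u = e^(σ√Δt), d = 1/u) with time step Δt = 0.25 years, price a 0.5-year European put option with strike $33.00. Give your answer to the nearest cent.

$2.76

CRR parameters: u = e^(σ√Δt) = e^(0.15·√0.25) = 1.0779, d = 1/u = 0.9277
Per-period rate: rΔt = 0.05·0.25 = 0.0125, so R = e^0.0125 = 1.0126
Risk-neutral probability p = (e^0.0125 − 0.9277)/(1.0779 − 0.9277) = 0.0848/0.1501 = 0.5650
Terminal stock prices: S_uu = 34.86, S_ud = 30, S_dd = 25.82
Terminal payoffs (K − S): max(-1.855, 0) = 0, max(3, 0) = 3, max(7.179, 0) = 7.179
Node u (S = 32.34): V_u = e^(−0.0125)·[0.5650·0.0000 + 0.4350·3.0000] = 1.2887
Node d (S = 27.83): V_d = e^(−0.0125)·[0.5650·3.0000 + 0.4350·7.1788] = 4.7578
Node 0 (S = 30): V_0 = e^(−0.0125)·[0.5650·1.2887 + 0.4350·4.7578] = 2.7629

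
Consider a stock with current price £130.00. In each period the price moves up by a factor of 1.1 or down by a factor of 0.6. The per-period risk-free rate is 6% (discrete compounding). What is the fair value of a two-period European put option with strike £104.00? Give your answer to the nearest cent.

Risk-neutral probability p = (1 + 0.06 − 0.6)/(1.1 − 0.6) = 0.4600/0.5000 = 0.9200
Terminal stock prices: S_uu = 157.3, S_ud = 85.8, S_dd = 46.8
Terminal payoffs (K − S): max(-53.3, 0) = 0, max(18.2, 0) = 18.2, max(57.2, 0) = 57.2
Node u (S = 143): V_u = 1/1.06·[0.9200·0.0000 + 0.0800·18.2000] = 1.3736
Node d (S = 78): V_d = 1/1.06·[0.9200·18.2000 + 0.0800·57.2000] = 20.1132
Node 0 (S = 130): V_0 = 1/1.06·[0.9200·1.3736 + 0.0800·20.1132] = 2.7101

£2.71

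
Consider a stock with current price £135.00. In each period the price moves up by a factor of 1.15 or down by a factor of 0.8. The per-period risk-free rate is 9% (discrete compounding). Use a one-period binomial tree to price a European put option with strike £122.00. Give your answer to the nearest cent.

Risk-neutral probability p = (1 + 0.09 − 0.8)/(1.15 − 0.8) = 0.2900/0.3500 = 0.8286
Terminal stock prices: S_u = 155.2, S_d = 108
Terminal payoffs (K − S): max(-33.25, 0) = 0, max(14, 0) = 14
Node 0 (S = 135): V_0 = 1/1.09·[0.8286·0.0000 + 0.1714·14.0000] = 2.2018

£2.20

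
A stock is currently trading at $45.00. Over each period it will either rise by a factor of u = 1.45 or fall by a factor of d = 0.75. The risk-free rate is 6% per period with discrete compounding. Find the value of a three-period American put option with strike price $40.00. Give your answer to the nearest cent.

Risk-neutral probability p = (1 + 0.06 − 0.75)/(1.45 − 0.75) = 0.3100/0.7000 = 0.4429
Terminal stock prices: S_uuu = 137.2, S_uud = 70.96, S_udd = 36.7, S_ddd = 18.98
Terminal payoffs (K − S): max(-97.19, 0) = 0, max(-30.96, 0) = 0, max(3.297, 0) = 3.297, max(21.02, 0) = 21.02
Node uu (S = 94.61): continuation = 1/1.06·[0.4429·0.0000 + 0.5571·0.0000] = 0.0000; exercise value = 0.0000 ≤ continuation, so V_uu = 0.0000
Node ud (S = 48.94): continuation = 1/1.06·[0.4429·0.0000 + 0.5571·3.2969] = 1.7329; exercise value = 0.0000 ≤ continuation, so V_ud = 1.7329
Node dd (S = 25.31): continuation = 1/1.06·[0.4429·3.2969 + 0.5571·21.0156] = 12.4233; exercise value = 14.6875 > continuation, so V_dd = 14.6875 (exercise)
Node u (S = 65.25): continuation = 1/1.06·[0.4429·0.0000 + 0.5571·1.7329] = 0.9108; exercise value = 0.0000 ≤ continuation, so V_u = 0.9108
Node d (S = 33.75): continuation = 1/1.06·[0.4429·1.7329 + 0.5571·14.6875] = 8.4438; exercise value = 6.2500 ≤ continuation, so V_d = 8.4438
Node 0 (S = 45): continuation = 1/1.06·[0.4429·0.9108 + 0.5571·8.4438] = 4.8186; exercise value = 0.0000 ≤ continuation, so V_0 = 4.8186

$4.82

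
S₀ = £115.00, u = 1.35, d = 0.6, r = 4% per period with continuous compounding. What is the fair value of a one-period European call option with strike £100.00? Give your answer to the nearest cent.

Risk-neutral probability p = (e^0.04 − 0.6)/(1.35 − 0.6) = 0.4408/0.7500 = 0.5877
Terminal stock prices: S_u = 155.2, S_d = 69
Terminal payoffs (S − K): max(55.25, 0) = 55.25, max(-31, 0) = 0
Node 0 (S = 115): V_0 = e^(−0.04)·[0.5877·55.2500 + 0.4123·0.0000] = 31.1998

£31.20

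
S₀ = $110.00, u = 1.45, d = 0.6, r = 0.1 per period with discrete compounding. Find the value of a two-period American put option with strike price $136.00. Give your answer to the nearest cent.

$34.27

Risk-neutral probability p = (1 + 0.1 − 0.6)/(1.45 − 0.6) = 0.5000/0.8500 = 0.5882
Terminal stock prices: S_uu = 231.3, S_ud = 95.7, S_dd = 39.6
Terminal payoffs (K − S): max(-95.28, 0) = 0, max(40.3, 0) = 40.3, max(96.4, 0) = 96.4
Node u (S = 159.5): continuation = 1/1.1·[0.5882·0.0000 + 0.4118·40.3000] = 15.0856; exercise value = 0.0000 ≤ continuation, so V_u = 15.0856
Node d (S = 66): continuation = 1/1.1·[0.5882·40.3000 + 0.4118·96.4000] = 57.6364; exercise value = 70.0000 > continuation, so V_d = 70.0000 (exercise)
Node 0 (S = 110): continuation = 1/1.1·[0.5882·15.0856 + 0.4118·70.0000] = 34.2704; exercise value = 26.0000 ≤ continuation, so V_0 = 34.2704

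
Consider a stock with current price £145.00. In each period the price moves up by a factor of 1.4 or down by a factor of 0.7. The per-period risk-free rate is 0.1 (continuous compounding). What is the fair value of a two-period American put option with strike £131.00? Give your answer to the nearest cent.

£11.24

Risk-neutral probability p = (e^0.1 − 0.7)/(1.4 − 0.7) = 0.4052/0.7000 = 0.5788
Terminal stock prices: S_uu = 284.2, S_ud = 142.1, S_dd = 71.05
Terminal payoffs (K − S): max(-153.2, 0) = 0, max(-11.1, 0) = 0, max(59.95, 0) = 59.95
Node u (S = 203): continuation = e^(−0.1)·[0.5788·0.0000 + 0.4212·0.0000] = 0.0000; exercise value = 0.0000 ≤ continuation, so V_u = 0.0000
Node d (S = 101.5): continuation = e^(−0.1)·[0.5788·0.0000 + 0.4212·59.9500] = 22.8471; exercise value = 29.5000 > continuation, so V_d = 29.5000 (exercise)
Node 0 (S = 145): continuation = e^(−0.1)·[0.5788·0.0000 + 0.4212·29.5000] = 11.2426; exercise value = 0.0000 ≤ continuation, so V_0 = 11.2426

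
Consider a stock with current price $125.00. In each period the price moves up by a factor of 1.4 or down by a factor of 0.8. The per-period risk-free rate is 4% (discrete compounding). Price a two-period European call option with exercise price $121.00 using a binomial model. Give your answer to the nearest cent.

$26.78

Risk-neutral probability p = (1 + 0.04 − 0.8)/(1.4 − 0.8) = 0.2400/0.6000 = 0.4000
Terminal stock prices: S_uu = 245, S_ud = 140, S_dd = 80
Terminal payoffs (S − K): max(124, 0) = 124, max(19, 0) = 19, max(-41, 0) = 0
Node u (S = 175): V_u = 1/1.04·[0.4000·124.0000 + 0.6000·19.0000] = 58.6538
Node d (S = 100): V_d = 1/1.04·[0.4000·19.0000 + 0.6000·0.0000] = 7.3077
Node 0 (S = 125): V_0 = 1/1.04·[0.4000·58.6538 + 0.6000·7.3077] = 26.7751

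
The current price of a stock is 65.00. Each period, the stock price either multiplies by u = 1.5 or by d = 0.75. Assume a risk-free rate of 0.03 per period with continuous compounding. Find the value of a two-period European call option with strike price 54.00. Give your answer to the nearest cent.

Risk-neutral probability p = (e^0.03 − 0.75)/(1.5 − 0.75) = 0.2805/0.7500 = 0.3739
Terminal stock prices: S_uu = 146.2, S_ud = 73.12, S_dd = 36.56
Terminal payoffs (S − K): max(92.25, 0) = 92.25, max(19.12, 0) = 19.12, max(-17.44, 0) = 0
Node u (S = 97.5): V_u = e^(−0.03)·[0.3739·92.2500 + 0.6261·19.1250] = 45.0959
Node d (S = 48.75): V_d = e^(−0.03)·[0.3739·19.1250 + 0.6261·0.0000] = 6.9402
Node 0 (S = 65): V_0 = e^(−0.03)·[0.3739·45.0959 + 0.6261·6.9402] = 20.5814

20.58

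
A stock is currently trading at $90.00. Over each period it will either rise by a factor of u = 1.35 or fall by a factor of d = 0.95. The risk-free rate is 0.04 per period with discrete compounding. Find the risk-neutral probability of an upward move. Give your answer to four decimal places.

Risk-neutral probability p = (1 + 0.04 − 0.95)/(1.35 − 0.95) = 0.0900/0.4000 = 0.2250

p = 0.2250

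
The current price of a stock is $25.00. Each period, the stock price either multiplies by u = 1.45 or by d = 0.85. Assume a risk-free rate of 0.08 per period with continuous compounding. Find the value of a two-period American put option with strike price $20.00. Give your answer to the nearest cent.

Risk-neutral probability p = (e^0.08 − 0.85)/(1.45 − 0.85) = 0.2333/0.6000 = 0.3888
Terminal stock prices: S_uu = 52.56, S_ud = 30.81, S_dd = 18.06
Terminal payoffs (K − S): max(-32.56, 0) = 0, max(-10.81, 0) = 0, max(1.938, 0) = 1.938
Node u (S = 36.25): continuation = e^(−0.08)·[0.3888·0.0000 + 0.6112·0.0000] = 0.0000; exercise value = 0.0000 ≤ continuation, so V_u = 0.0000
Node d (S = 21.25): continuation = e^(−0.08)·[0.3888·0.0000 + 0.6112·1.9375] = 1.0931; exercise value = 0.0000 ≤ continuation, so V_d = 1.0931
Node 0 (S = 25): continuation = e^(−0.08)·[0.3888·0.0000 + 0.6112·1.0931] = 0.6167; exercise value = 0.0000 ≤ continuation, so V_0 = 0.6167

$0.62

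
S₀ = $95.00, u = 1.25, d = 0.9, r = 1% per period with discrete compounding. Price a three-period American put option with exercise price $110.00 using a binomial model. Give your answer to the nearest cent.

$19.20

Risk-neutral probability p = (1 + 0.01 − 0.9)/(1.25 − 0.9) = 0.1100/0.3500 = 0.3143
Terminal stock prices: S_uuu = 185.5, S_uud = 133.6, S_udd = 96.19, S_ddd = 69.26
Terminal payoffs (K − S): max(-75.55, 0) = 0, max(-23.59, 0) = 0, max(13.81, 0) = 13.81, max(40.74, 0) = 40.74
Node uu (S = 148.4): continuation = 1/1.01·[0.3143·0.0000 + 0.6857·0.0000] = 0.0000; exercise value = 0.0000 ≤ continuation, so V_uu = 0.0000
Node ud (S = 106.9): continuation = 1/1.01·[0.3143·0.0000 + 0.6857·13.8125] = 9.3777; exercise value = 3.1250 ≤ continuation, so V_ud = 9.3777
Node dd (S = 76.95): continuation = 1/1.01·[0.3143·13.8125 + 0.6857·40.7450] = 31.9609; exercise value = 33.0500 > continuation, so V_dd = 33.0500 (exercise)
Node u (S = 118.8): continuation = 1/1.01·[0.3143·0.0000 + 0.6857·9.3777] = 6.3667; exercise value = 0.0000 ≤ continuation, so V_u = 6.3667
Node d (S = 85.5): continuation = 1/1.01·[0.3143·9.3777 + 0.6857·33.0500] = 25.3566; exercise value = 24.5000 ≤ continuation, so V_d = 25.3566
Node 0 (S = 95): continuation = 1/1.01·[0.3143·6.3667 + 0.6857·25.3566] = 19.1964; exercise value = 15.0000 ≤ continuation, so V_0 = 19.1964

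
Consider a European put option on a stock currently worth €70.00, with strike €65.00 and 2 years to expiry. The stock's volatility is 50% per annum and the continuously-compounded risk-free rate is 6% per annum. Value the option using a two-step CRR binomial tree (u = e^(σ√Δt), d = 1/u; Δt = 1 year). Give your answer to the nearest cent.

€11.04

CRR parameters: u = e^(σ√Δt) = e^(0.5·√1) = 1.6487, d = 1/u = 0.6065
Per-period rate: rΔt = 0.06·1 = 0.06, so R = e^0.06 = 1.0618
Risk-neutral probability p = (e^0.06 − 0.6065)/(1.6487 − 0.6065) = 0.4553/1.0422 = 0.4369
Terminal stock prices: S_uu = 190.3, S_ud = 70, S_dd = 25.75
Terminal payoffs (K − S): max(-125.3, 0) = 0, max(-5, 0) = 0, max(39.25, 0) = 39.25
Node u (S = 115.4): V_u = e^(−0.06)·[0.4369·0.0000 + 0.5631·0.0000] = 0.0000
Node d (S = 42.46): V_d = e^(−0.06)·[0.4369·0.0000 + 0.5631·39.2484] = 20.8147
Node 0 (S = 70): V_0 = e^(−0.06)·[0.4369·0.0000 + 0.5631·20.8147] = 11.0387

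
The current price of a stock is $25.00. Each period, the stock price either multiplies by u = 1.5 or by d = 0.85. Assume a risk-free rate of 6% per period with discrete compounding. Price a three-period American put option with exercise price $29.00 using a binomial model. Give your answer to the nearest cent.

$5.19

Risk-neutral probability p = (1 + 0.06 − 0.85)/(1.5 − 0.85) = 0.2100/0.6500 = 0.3231
Terminal stock prices: S_uuu = 84.38, S_uud = 47.81, S_udd = 27.09, S_ddd = 15.35
Terminal payoffs (K − S): max(-55.38, 0) = 0, max(-18.81, 0) = 0, max(1.906, 0) = 1.906, max(13.65, 0) = 13.65
Node uu (S = 56.25): continuation = 1/1.06·[0.3231·0.0000 + 0.6769·0.0000] = 0.0000; exercise value = 0.0000 ≤ continuation, so V_uu = 0.0000
Node ud (S = 31.88): continuation = 1/1.06·[0.3231·0.0000 + 0.6769·1.9063] = 1.2173; exercise value = 0.0000 ≤ continuation, so V_ud = 1.2173
Node dd (S = 18.06): continuation = 1/1.06·[0.3231·1.9063 + 0.6769·13.6469] = 9.2960; exercise value = 10.9375 > continuation, so V_dd = 10.9375 (exercise)
Node u (S = 37.5): continuation = 1/1.06·[0.3231·0.0000 + 0.6769·1.2173] = 0.7774; exercise value = 0.0000 ≤ continuation, so V_u = 0.7774
Node d (S = 21.25): continuation = 1/1.06·[0.3231·1.2173 + 0.6769·10.9375] = 7.3558; exercise value = 7.7500 > continuation, so V_d = 7.7500 (exercise)
Node 0 (S = 25): continuation = 1/1.06·[0.3231·0.7774 + 0.6769·7.7500] = 5.1861; exercise value = 4.0000 ≤ continuation, so V_0 = 5.1861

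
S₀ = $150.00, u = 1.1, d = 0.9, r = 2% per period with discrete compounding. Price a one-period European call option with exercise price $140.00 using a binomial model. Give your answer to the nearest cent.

Risk-neutral probability p = (1 + 0.02 − 0.9)/(1.1 − 0.9) = 0.1200/0.2000 = 0.6000
Terminal stock prices: S_u = 165, S_d = 135
Terminal payoffs (S − K): max(25, 0) = 25, max(-5, 0) = 0
Node 0 (S = 150): V_0 = 1/1.02·[0.6000·25.0000 + 0.4000·0.0000] = 14.7059

$14.71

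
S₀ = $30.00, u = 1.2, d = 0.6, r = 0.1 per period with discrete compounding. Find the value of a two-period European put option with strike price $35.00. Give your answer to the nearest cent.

$3.63

Risk-neutral probability p = (1 + 0.1 − 0.6)/(1.2 − 0.6) = 0.5000/0.6000 = 0.8333
Terminal stock prices: S_uu = 43.2, S_ud = 21.6, S_dd = 10.8
Terminal payoffs (K − S): max(-8.2, 0) = 0, max(13.4, 0) = 13.4, max(24.2, 0) = 24.2
Node u (S = 36): V_u = 1/1.1·[0.8333·0.0000 + 0.1667·13.4000] = 2.0303
Node d (S = 18): V_d = 1/1.1·[0.8333·13.4000 + 0.1667·24.2000] = 13.8182
Node 0 (S = 30): V_0 = 1/1.1·[0.8333·2.0303 + 0.1667·13.8182] = 3.6318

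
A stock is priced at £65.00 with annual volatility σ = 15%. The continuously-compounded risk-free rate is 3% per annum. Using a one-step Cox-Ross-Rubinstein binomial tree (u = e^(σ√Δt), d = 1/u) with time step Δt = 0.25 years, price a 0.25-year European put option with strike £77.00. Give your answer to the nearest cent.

CRR parameters: u = e^(σ√Δt) = e^(0.15·√0.25) = 1.0779, d = 1/u = 0.9277
Per-period rate: rΔt = 0.03·0.25 = 0.0075, so R = e^0.0075 = 1.0075
Risk-neutral probability p = (e^0.0075 − 0.9277)/(1.0779 − 0.9277) = 0.0798/0.1501 = 0.5314
Terminal stock prices: S_u = 70.06, S_d = 60.3
Terminal payoffs (K − S): max(6.938, 0) = 6.938, max(16.7, 0) = 16.7
Node 0 (S = 65): V_0 = e^(−0.0075)·[0.5314·6.9375 + 0.4686·16.6967] = 11.4247

£11.42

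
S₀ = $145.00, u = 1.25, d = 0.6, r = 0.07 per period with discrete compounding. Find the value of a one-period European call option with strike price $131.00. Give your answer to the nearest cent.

$33.96

Risk-neutral probability p = (1 + 0.07 − 0.6)/(1.25 − 0.6) = 0.4700/0.6500 = 0.7231
Terminal stock prices: S_u = 181.2, S_d = 87
Terminal payoffs (S − K): max(50.25, 0) = 50.25, max(-44, 0) = 0
Node 0 (S = 145): V_0 = 1/1.07·[0.7231·50.2500 + 0.2769·0.0000] = 33.9576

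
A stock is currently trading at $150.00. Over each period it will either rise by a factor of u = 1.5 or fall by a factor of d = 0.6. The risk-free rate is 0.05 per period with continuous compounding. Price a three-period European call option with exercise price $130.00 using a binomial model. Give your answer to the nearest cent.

Risk-neutral probability p = (e^0.05 − 0.6)/(1.5 − 0.6) = 0.4513/0.9000 = 0.5014
Terminal stock prices: S_uuu = 506.2, S_uud = 202.5, S_udd = 81, S_ddd = 32.4
Terminal payoffs (S − K): max(376.2, 0) = 376.2, max(72.5, 0) = 72.5, max(-49, 0) = 0, max(-97.6, 0) = 0
Node uu (S = 337.5): V_uu = e^(−0.05)·[0.5014·376.2500 + 0.4986·72.5000] = 213.8402
Node ud (S = 135): V_ud = e^(−0.05)·[0.5014·72.5000 + 0.4986·0.0000] = 34.5795
Node dd (S = 54): V_dd = e^(−0.05)·[0.5014·0.0000 + 0.4986·0.0000] = 0.0000
Node u (S = 225): V_u = e^(−0.05)·[0.5014·213.8402 + 0.4986·34.5795] = 118.3929
Node d (S = 90): V_d = e^(−0.05)·[0.5014·34.5795 + 0.4986·0.0000] = 16.4930
Node 0 (S = 150): V_0 = e^(−0.05)·[0.5014·118.3929 + 0.4986·16.4930] = 64.2906

$64.29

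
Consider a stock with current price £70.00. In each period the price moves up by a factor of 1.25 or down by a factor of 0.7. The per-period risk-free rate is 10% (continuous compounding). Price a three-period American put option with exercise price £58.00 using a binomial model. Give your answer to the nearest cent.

£2.72

Risk-neutral probability p = (e^0.1 − 0.7)/(1.25 − 0.7) = 0.4052/0.5500 = 0.7367
Terminal stock prices: S_uuu = 136.7, S_uud = 76.56, S_udd = 42.87, S_ddd = 24.01
Terminal payoffs (K − S): max(-78.72, 0) = 0, max(-18.56, 0) = 0, max(15.13, 0) = 15.13, max(33.99, 0) = 33.99
Node uu (S = 109.4): continuation = e^(−0.1)·[0.7367·0.0000 + 0.2633·0.0000] = 0.0000; exercise value = 0.0000 ≤ continuation, so V_uu = 0.0000
Node ud (S = 61.25): continuation = e^(−0.1)·[0.7367·0.0000 + 0.2633·15.1250] = 3.6038; exercise value = 0.0000 ≤ continuation, so V_ud = 3.6038
Node dd (S = 34.3): continuation = e^(−0.1)·[0.7367·15.1250 + 0.2633·33.9900] = 18.1806; exercise value = 23.7000 > continuation, so V_dd = 23.7000 (exercise)
Node u (S = 87.5): continuation = e^(−0.1)·[0.7367·0.0000 + 0.2633·3.6038] = 0.8587; exercise value = 0.0000 ≤ continuation, so V_u = 0.8587
Node d (S = 49): continuation = e^(−0.1)·[0.7367·3.6038 + 0.2633·23.7000] = 8.0491; exercise value = 9.0000 > continuation, so V_d = 9.0000 (exercise)
Node 0 (S = 70): continuation = e^(−0.1)·[0.7367·0.8587 + 0.2633·9.0000] = 2.7168; exercise value = 0.0000 ≤ continuation, so V_0 = 2.7168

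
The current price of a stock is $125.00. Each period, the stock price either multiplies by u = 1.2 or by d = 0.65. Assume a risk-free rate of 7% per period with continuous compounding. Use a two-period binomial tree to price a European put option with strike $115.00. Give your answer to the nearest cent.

$8.32

Risk-neutral probability p = (e^0.07 − 0.65)/(1.2 − 0.65) = 0.4225/0.5500 = 0.7682
Terminal stock prices: S_uu = 180, S_ud = 97.5, S_dd = 52.81
Terminal payoffs (K − S): max(-65, 0) = 0, max(17.5, 0) = 17.5, max(62.19, 0) = 62.19
Node u (S = 150): V_u = e^(−0.07)·[0.7682·0.0000 + 0.2318·17.5000] = 3.7823
Node d (S = 81.25): V_d = e^(−0.07)·[0.7682·17.5000 + 0.2318·62.1875] = 25.9753
Node 0 (S = 125): V_0 = e^(−0.07)·[0.7682·3.7823 + 0.2318·25.9753] = 8.3232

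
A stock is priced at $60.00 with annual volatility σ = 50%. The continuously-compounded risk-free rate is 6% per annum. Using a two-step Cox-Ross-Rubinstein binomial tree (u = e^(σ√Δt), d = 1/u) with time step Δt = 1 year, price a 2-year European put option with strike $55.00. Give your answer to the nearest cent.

$9.26

CRR parameters: u = e^(σ√Δt) = e^(0.5·√1) = 1.6487, d = 1/u = 0.6065
Per-period rate: rΔt = 0.06·1 = 0.06, so R = e^0.06 = 1.0618
Risk-neutral probability p = (e^0.06 − 0.6065)/(1.6487 − 0.6065) = 0.4553/1.0422 = 0.4369
Terminal stock prices: S_uu = 163.1, S_ud = 60, S_dd = 22.07
Terminal payoffs (K − S): max(-108.1, 0) = 0, max(-5, 0) = 0, max(32.93, 0) = 32.93
Node u (S = 98.92): V_u = e^(−0.06)·[0.4369·0.0000 + 0.5631·0.0000] = 0.0000
Node d (S = 36.39): V_d = e^(−0.06)·[0.4369·0.0000 + 0.5631·32.9272] = 17.4624
Node 0 (S = 60): V_0 = e^(−0.06)·[0.4369·0.0000 + 0.5631·17.4624] = 9.2609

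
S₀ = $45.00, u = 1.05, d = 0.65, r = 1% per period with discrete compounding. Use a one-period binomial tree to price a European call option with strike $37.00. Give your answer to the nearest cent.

$9.13

Risk-neutral probability p = (1 + 0.01 − 0.65)/(1.05 − 0.65) = 0.3600/0.4000 = 0.9000
Terminal stock prices: S_u = 47.25, S_d = 29.25
Terminal payoffs (S − K): max(10.25, 0) = 10.25, max(-7.75, 0) = 0
Node 0 (S = 45): V_0 = 1/1.01·[0.9000·10.2500 + 0.1000·0.0000] = 9.1337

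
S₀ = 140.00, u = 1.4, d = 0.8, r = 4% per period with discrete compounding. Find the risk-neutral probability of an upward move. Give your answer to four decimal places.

p = 0.4000

Risk-neutral probability p = (1 + 0.04 − 0.8)/(1.4 − 0.8) = 0.2400/0.6000 = 0.4000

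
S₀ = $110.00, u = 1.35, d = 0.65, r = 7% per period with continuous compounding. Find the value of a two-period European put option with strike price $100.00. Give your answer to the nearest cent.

$8.76

Risk-neutral probability p = (e^0.07 − 0.65)/(1.35 − 0.65) = 0.4225/0.7000 = 0.6036
Terminal stock prices: S_uu = 200.5, S_ud = 96.53, S_dd = 46.48
Terminal payoffs (K − S): max(-100.5, 0) = 0, max(3.475, 0) = 3.475, max(53.52, 0) = 53.52
Node u (S = 148.5): V_u = e^(−0.07)·[0.6036·0.0000 + 0.3964·3.4750] = 1.2844
Node d (S = 71.5): V_d = e^(−0.07)·[0.6036·3.4750 + 0.3964·53.5250] = 21.7394
Node 0 (S = 110): V_0 = e^(−0.07)·[0.6036·1.2844 + 0.3964·21.7394] = 8.7581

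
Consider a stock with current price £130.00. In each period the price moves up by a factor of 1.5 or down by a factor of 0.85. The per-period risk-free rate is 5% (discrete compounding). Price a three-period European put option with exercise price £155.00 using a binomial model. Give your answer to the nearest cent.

£26.94

Risk-neutral probability p = (1 + 0.05 − 0.85)/(1.5 − 0.85) = 0.2000/0.6500 = 0.3077
Terminal stock prices: S_uuu = 438.8, S_uud = 248.6, S_udd = 140.9, S_ddd = 79.84
Terminal payoffs (K − S): max(-283.8, 0) = 0, max(-93.62, 0) = 0, max(14.11, 0) = 14.11, max(75.16, 0) = 75.16
Node uu (S = 292.5): V_uu = 1/1.05·[0.3077·0.0000 + 0.6923·0.0000] = 0.0000
Node ud (S = 165.8): V_ud = 1/1.05·[0.3077·0.0000 + 0.6923·14.1125] = 9.3049
Node dd (S = 93.92): V_dd = 1/1.05·[0.3077·14.1125 + 0.6923·75.1638] = 53.6940
Node u (S = 195): V_u = 1/1.05·[0.3077·0.0000 + 0.6923·9.3049] = 6.1351
Node d (S = 110.5): V_d = 1/1.05·[0.3077·9.3049 + 0.6923·53.6940] = 38.1294
Node 0 (S = 130): V_0 = 1/1.05·[0.3077·6.1351 + 0.6923·38.1294] = 26.9381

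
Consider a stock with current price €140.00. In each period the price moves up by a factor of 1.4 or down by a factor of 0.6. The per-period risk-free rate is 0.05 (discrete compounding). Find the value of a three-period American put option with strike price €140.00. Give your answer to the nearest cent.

€29.79

Risk-neutral probability p = (1 + 0.05 − 0.6)/(1.4 − 0.6) = 0.4500/0.8000 = 0.5625
Terminal stock prices: S_uuu = 384.2, S_uud = 164.6, S_udd = 70.56, S_ddd = 30.24
Terminal payoffs (K − S): max(-244.2, 0) = 0, max(-24.64, 0) = 0, max(69.44, 0) = 69.44, max(109.8, 0) = 109.8
Node uu (S = 274.4): continuation = 1/1.05·[0.5625·0.0000 + 0.4375·0.0000] = 0.0000; exercise value = 0.0000 ≤ continuation, so V_uu = 0.0000
Node ud (S = 117.6): continuation = 1/1.05·[0.5625·0.0000 + 0.4375·69.4400] = 28.9333; exercise value = 22.4000 ≤ continuation, so V_ud = 28.9333
Node dd (S = 50.4): continuation = 1/1.05·[0.5625·69.4400 + 0.4375·109.7600] = 82.9333; exercise value = 89.6000 > continuation, so V_dd = 89.6000 (exercise)
Node u (S = 196): continuation = 1/1.05·[0.5625·0.0000 + 0.4375·28.9333] = 12.0556; exercise value = 0.0000 ≤ continuation, so V_u = 12.0556
Node d (S = 84): continuation = 1/1.05·[0.5625·28.9333 + 0.4375·89.6000] = 52.8333; exercise value = 56.0000 > continuation, so V_d = 56.0000 (exercise)
Node 0 (S = 140): continuation = 1/1.05·[0.5625·12.0556 + 0.4375·56.0000] = 29.7917; exercise value = 0.0000 ≤ continuation, so V_0 = 29.7917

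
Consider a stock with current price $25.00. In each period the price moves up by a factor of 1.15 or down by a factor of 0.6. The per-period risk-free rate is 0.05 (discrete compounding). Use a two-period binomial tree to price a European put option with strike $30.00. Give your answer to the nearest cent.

Risk-neutral probability p = (1 + 0.05 − 0.6)/(1.15 − 0.6) = 0.4500/0.5500 = 0.8182
Terminal stock prices: S_uu = 33.06, S_ud = 17.25, S_dd = 9
Terminal payoffs (K − S): max(-3.062, 0) = 0, max(12.75, 0) = 12.75, max(21, 0) = 21
Node u (S = 28.75): V_u = 1/1.05·[0.8182·0.0000 + 0.1818·12.7500] = 2.2078
Node d (S = 15): V_d = 1/1.05·[0.8182·12.7500 + 0.1818·21.0000] = 13.5714
Node 0 (S = 25): V_0 = 1/1.05·[0.8182·2.2078 + 0.1818·13.5714] = 4.0704

$4.07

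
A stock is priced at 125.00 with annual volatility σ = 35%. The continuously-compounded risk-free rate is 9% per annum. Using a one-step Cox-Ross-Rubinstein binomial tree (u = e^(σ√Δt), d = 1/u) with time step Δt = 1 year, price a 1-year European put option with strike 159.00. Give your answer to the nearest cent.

29.48

CRR parameters: u = e^(σ√Δt) = e^(0.35·√1) = 1.4191, d = 1/u = 0.7047
Per-period rate: rΔt = 0.09·1 = 0.09, so R = e^0.09 = 1.0942
Risk-neutral probability p = (e^0.09 − 0.7047)/(1.4191 − 0.7047) = 0.3895/0.7144 = 0.5452
Terminal stock prices: S_u = 177.4, S_d = 88.09
Terminal payoffs (K − S): max(-18.38, 0) = 0, max(70.91, 0) = 70.91
Node 0 (S = 125): V_0 = e^(−0.09)·[0.5452·0.0000 + 0.4548·70.9140] = 29.4752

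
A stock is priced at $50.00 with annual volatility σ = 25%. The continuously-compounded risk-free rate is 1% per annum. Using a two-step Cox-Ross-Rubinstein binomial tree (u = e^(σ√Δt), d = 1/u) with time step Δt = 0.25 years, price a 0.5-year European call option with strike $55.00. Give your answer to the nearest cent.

$2.10

CRR parameters: u = e^(σ√Δt) = e^(0.25·√0.25) = 1.1331, d = 1/u = 0.8825
Per-period rate: rΔt = 0.01·0.25 = 0.0025, so R = e^0.0025 = 1.0025
Risk-neutral probability p = (e^0.0025 − 0.8825)/(1.1331 − 0.8825) = 0.1200/0.2507 = 0.4788
Terminal stock prices: S_uu = 64.2, S_ud = 50, S_dd = 38.94
Terminal payoffs (S − K): max(9.201, 0) = 9.201, max(-5, 0) = 0, max(-16.06, 0) = 0
Node u (S = 56.66): V_u = e^(−0.0025)·[0.4788·9.2013 + 0.5212·0.0000] = 4.3944
Node d (S = 44.12): V_d = e^(−0.0025)·[0.4788·0.0000 + 0.5212·0.0000] = 0.0000
Node 0 (S = 50): V_0 = e^(−0.0025)·[0.4788·4.3944 + 0.5212·0.0000] = 2.0987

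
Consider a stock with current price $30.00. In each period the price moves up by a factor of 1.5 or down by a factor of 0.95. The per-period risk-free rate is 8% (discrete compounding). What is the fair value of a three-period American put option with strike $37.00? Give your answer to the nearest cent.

Risk-neutral probability p = (1 + 0.08 − 0.95)/(1.5 − 0.95) = 0.1300/0.5500 = 0.2364
Terminal stock prices: S_uuu = 101.2, S_uud = 64.12, S_udd = 40.61, S_ddd = 25.72
Terminal payoffs (K − S): max(-64.25, 0) = 0, max(-27.12, 0) = 0, max(-3.612, 0) = 0, max(11.28, 0) = 11.28
Node uu (S = 67.5): continuation = 1/1.08·[0.2364·0.0000 + 0.7636·0.0000] = 0.0000; exercise value = 0.0000 ≤ continuation, so V_uu = 0.0000
Node ud (S = 42.75): continuation = 1/1.08·[0.2364·0.0000 + 0.7636·0.0000] = 0.0000; exercise value = 0.0000 ≤ continuation, so V_ud = 0.0000
Node dd (S = 27.07): continuation = 1/1.08·[0.2364·0.0000 + 0.7636·11.2788] = 7.9749; exercise value = 9.9250 > continuation, so V_dd = 9.9250 (exercise)
Node u (S = 45): continuation = 1/1.08·[0.2364·0.0000 + 0.7636·0.0000] = 0.0000; exercise value = 0.0000 ≤ continuation, so V_u = 0.0000
Node d (S = 28.5): continuation = 1/1.08·[0.2364·0.0000 + 0.7636·9.9250] = 7.0177; exercise value = 8.5000 > continuation, so V_d = 8.5000 (exercise)
Node 0 (S = 30): continuation = 1/1.08·[0.2364·0.0000 + 0.7636·8.5000] = 6.0101; exercise value = 7.0000 > continuation, so V_0 = 7.0000 (exercise)

$7.00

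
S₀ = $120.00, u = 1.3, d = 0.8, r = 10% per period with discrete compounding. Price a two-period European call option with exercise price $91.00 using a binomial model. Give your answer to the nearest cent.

Risk-neutral probability p = (1 + 0.1 − 0.8)/(1.3 − 0.8) = 0.3000/0.5000 = 0.6000
Terminal stock prices: S_uu = 202.8, S_ud = 124.8, S_dd = 76.8
Terminal payoffs (S − K): max(111.8, 0) = 111.8, max(33.8, 0) = 33.8, max(-14.2, 0) = 0
Node u (S = 156): V_u = 1/1.1·[0.6000·111.8000 + 0.4000·33.8000] = 73.2727
Node d (S = 96): V_d = 1/1.1·[0.6000·33.8000 + 0.4000·0.0000] = 18.4364
Node 0 (S = 120): V_0 = 1/1.1·[0.6000·73.2727 + 0.4000·18.4364] = 46.6711

$46.67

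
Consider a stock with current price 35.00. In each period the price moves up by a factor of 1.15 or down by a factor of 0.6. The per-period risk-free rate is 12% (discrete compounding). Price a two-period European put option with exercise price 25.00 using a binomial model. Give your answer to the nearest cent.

Risk-neutral probability p = (1 + 0.12 − 0.6)/(1.15 − 0.6) = 0.5200/0.5500 = 0.9455
Terminal stock prices: S_uu = 46.29, S_ud = 24.15, S_dd = 12.6
Terminal payoffs (K − S): max(-21.29, 0) = 0, max(0.85, 0) = 0.85, max(12.4, 0) = 12.4
Node u (S = 40.25): V_u = 1/1.12·[0.9455·0.0000 + 0.0545·0.8500] = 0.0414
Node d (S = 21): V_d = 1/1.12·[0.9455·0.8500 + 0.0545·12.4000] = 1.3214
Node 0 (S = 35): V_0 = 1/1.12·[0.9455·0.0414 + 0.0545·1.3214] = 0.0993

0.10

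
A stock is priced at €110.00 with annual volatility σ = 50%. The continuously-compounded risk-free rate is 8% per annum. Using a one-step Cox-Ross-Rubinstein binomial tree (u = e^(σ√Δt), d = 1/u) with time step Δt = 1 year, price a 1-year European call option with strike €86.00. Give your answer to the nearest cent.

CRR parameters: u = e^(σ√Δt) = e^(0.5·√1) = 1.6487, d = 1/u = 0.6065
Per-period rate: rΔt = 0.08·1 = 0.08, so R = e^0.08 = 1.0833
Risk-neutral probability p = (e^0.08 − 0.6065)/(1.6487 − 0.6065) = 0.4768/1.0422 = 0.4575
Terminal stock prices: S_u = 181.4, S_d = 66.72
Terminal payoffs (S − K): max(95.36, 0) = 95.36, max(-19.28, 0) = 0
Node 0 (S = 110): V_0 = e^(−0.08)·[0.4575·95.3593 + 0.5425·0.0000] = 40.2688

€40.27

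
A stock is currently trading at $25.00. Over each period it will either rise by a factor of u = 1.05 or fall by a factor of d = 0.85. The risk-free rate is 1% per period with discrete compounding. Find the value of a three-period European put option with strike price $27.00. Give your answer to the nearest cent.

Risk-neutral probability p = (1 + 0.01 − 0.85)/(1.05 − 0.85) = 0.1600/0.2000 = 0.8000
Terminal stock prices: S_uuu = 28.94, S_uud = 23.43, S_udd = 18.97, S_ddd = 15.35
Terminal payoffs (K − S): max(-1.941, 0) = 0, max(3.572, 0) = 3.572, max(8.034, 0) = 8.034, max(11.65, 0) = 11.65
Node uu (S = 27.56): V_uu = 1/1.01·[0.8000·0.0000 + 0.2000·3.5719] = 0.7073
Node ud (S = 22.31): V_ud = 1/1.01·[0.8000·3.5719 + 0.2000·8.0344] = 4.4202
Node dd (S = 18.06): V_dd = 1/1.01·[0.8000·8.0344 + 0.2000·11.6469] = 8.6702
Node u (S = 26.25): V_u = 1/1.01·[0.8000·0.7073 + 0.2000·4.4202] = 1.4355
Node d (S = 21.25): V_d = 1/1.01·[0.8000·4.4202 + 0.2000·8.6702] = 5.2180
Node 0 (S = 25): V_0 = 1/1.01·[0.8000·1.4355 + 0.2000·5.2180] = 2.1703

$2.17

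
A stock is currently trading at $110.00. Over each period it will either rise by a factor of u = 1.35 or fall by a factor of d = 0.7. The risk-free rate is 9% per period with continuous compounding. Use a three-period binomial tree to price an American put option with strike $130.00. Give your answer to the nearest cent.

$24.26

Risk-neutral probability p = (e^0.09 − 0.7)/(1.35 − 0.7) = 0.3942/0.6500 = 0.6064
Terminal stock prices: S_uuu = 270.6, S_uud = 140.3, S_udd = 72.76, S_ddd = 37.73
Terminal payoffs (K − S): max(-140.6, 0) = 0, max(-10.33, 0) = 0, max(57.24, 0) = 57.24, max(92.27, 0) = 92.27
Node uu (S = 200.5): continuation = e^(−0.09)·[0.6064·0.0000 + 0.3936·0.0000] = 0.0000; exercise value = 0.0000 ≤ continuation, so V_uu = 0.0000
Node ud (S = 103.9): continuation = e^(−0.09)·[0.6064·0.0000 + 0.3936·57.2350] = 20.5876; exercise value = 26.0500 > continuation, so V_ud = 26.0500 (exercise)
Node dd (S = 53.9): continuation = e^(−0.09)·[0.6064·57.2350 + 0.3936·92.2700] = 64.9111; exercise value = 76.1000 > continuation, so V_dd = 76.1000 (exercise)
Node u (S = 148.5): continuation = e^(−0.09)·[0.6064·0.0000 + 0.3936·26.0500] = 9.3703; exercise value = 0.0000 ≤ continuation, so V_u = 9.3703
Node d (S = 77): continuation = e^(−0.09)·[0.6064·26.0500 + 0.3936·76.1000] = 41.8111; exercise value = 53.0000 > continuation, so V_d = 53.0000 (exercise)
Node 0 (S = 110): continuation = e^(−0.09)·[0.6064·9.3703 + 0.3936·53.0000] = 24.2575; exercise value = 20.0000 ≤ continuation, so V_0 = 24.2575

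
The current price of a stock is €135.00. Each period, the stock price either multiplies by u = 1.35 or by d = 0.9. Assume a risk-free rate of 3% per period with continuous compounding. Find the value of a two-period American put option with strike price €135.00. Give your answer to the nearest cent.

Risk-neutral probability p = (e^0.03 − 0.9)/(1.35 − 0.9) = 0.1305/0.4500 = 0.2899
Terminal stock prices: S_uu = 246, S_ud = 164, S_dd = 109.4
Terminal payoffs (K − S): max(-111, 0) = 0, max(-29.03, 0) = 0, max(25.65, 0) = 25.65
Node u (S = 182.2): continuation = e^(−0.03)·[0.2899·0.0000 + 0.7101·0.0000] = 0.0000; exercise value = 0.0000 ≤ continuation, so V_u = 0.0000
Node d (S = 121.5): continuation = e^(−0.03)·[0.2899·0.0000 + 0.7101·25.6500] = 17.6758; exercise value = 13.5000 ≤ continuation, so V_d = 17.6758
Node 0 (S = 135): continuation = e^(−0.03)·[0.2899·0.0000 + 0.7101·17.6758] = 12.1806; exercise value = 0.0000 ≤ continuation, so V_0 = 12.1806

€12.18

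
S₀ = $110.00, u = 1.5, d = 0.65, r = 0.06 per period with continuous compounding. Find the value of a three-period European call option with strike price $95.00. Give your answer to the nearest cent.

$46.22

Risk-neutral probability p = (e^0.06 − 0.65)/(1.5 − 0.65) = 0.4118/0.8500 = 0.4845
Terminal stock prices: S_uuu = 371.2, S_uud = 160.9, S_udd = 69.71, S_ddd = 30.21
Terminal payoffs (S − K): max(276.2, 0) = 276.2, max(65.88, 0) = 65.88, max(-25.29, 0) = 0, max(-64.79, 0) = 0
Node uu (S = 247.5): V_uu = e^(−0.06)·[0.4845·276.2500 + 0.5155·65.8750] = 158.0324
Node ud (S = 107.2): V_ud = e^(−0.06)·[0.4845·65.8750 + 0.5155·0.0000] = 30.0586
Node dd (S = 46.48): V_dd = e^(−0.06)·[0.4845·0.0000 + 0.5155·0.0000] = 0.0000
Node u (S = 165): V_u = e^(−0.06)·[0.4845·158.0324 + 0.5155·30.0586] = 86.7023
Node d (S = 71.5): V_d = e^(−0.06)·[0.4845·30.0586 + 0.5155·0.0000] = 13.7157
Node 0 (S = 110): V_0 = e^(−0.06)·[0.4845·86.7023 + 0.5155·13.7157] = 46.2206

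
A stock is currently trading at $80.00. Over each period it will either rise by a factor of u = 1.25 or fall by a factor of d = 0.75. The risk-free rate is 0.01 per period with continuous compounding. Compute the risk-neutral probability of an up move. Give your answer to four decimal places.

Risk-neutral probability p = (e^0.01 − 0.75)/(1.25 − 0.75) = 0.2601/0.5000 = 0.5201

p = 0.5201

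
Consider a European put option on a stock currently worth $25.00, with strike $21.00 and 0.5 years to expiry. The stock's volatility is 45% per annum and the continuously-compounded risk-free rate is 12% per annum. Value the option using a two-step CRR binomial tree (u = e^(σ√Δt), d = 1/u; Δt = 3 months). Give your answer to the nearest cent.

$1.14

CRR parameters: u = e^(σ√Δt) = e^(0.45·√0.25) = 1.2523, d = 1/u = 0.7985
Per-period rate: rΔt = 0.12·0.25 = 0.03, so R = e^0.03 = 1.0305
Risk-neutral probability p = (e^0.03 − 0.7985)/(1.2523 − 0.7985) = 0.2319/0.4538 = 0.5111
Terminal stock prices: S_uu = 39.21, S_ud = 25, S_dd = 15.94
Terminal payoffs (K − S): max(-18.21, 0) = 0, max(-4, 0) = 0, max(5.059, 0) = 5.059
Node u (S = 31.31): V_u = e^(−0.03)·[0.5111·0.0000 + 0.4889·0.0000] = 0.0000
Node d (S = 19.96): V_d = e^(−0.03)·[0.5111·0.0000 + 0.4889·5.0593] = 2.4004
Node 0 (S = 25): V_0 = e^(−0.03)·[0.5111·0.0000 + 0.4889·2.4004] = 1.1389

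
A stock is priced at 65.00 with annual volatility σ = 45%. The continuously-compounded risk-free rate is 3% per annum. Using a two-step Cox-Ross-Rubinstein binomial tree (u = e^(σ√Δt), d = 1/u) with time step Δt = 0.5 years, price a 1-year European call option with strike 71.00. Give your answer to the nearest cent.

CRR parameters: u = e^(σ√Δt) = e^(0.45·√0.5) = 1.3746, d = 1/u = 0.7275
Per-period rate: rΔt = 0.03·0.5 = 0.015, so R = e^0.015 = 1.0151
Risk-neutral probability p = (e^0.015 − 0.7275)/(1.3746 − 0.7275) = 0.2877/0.6472 = 0.4445
Terminal stock prices: S_uu = 122.8, S_ud = 65, S_dd = 34.4
Terminal payoffs (S − K): max(51.83, 0) = 51.83, max(-6, 0) = 0, max(-36.6, 0) = 0
Node u (S = 89.35): V_u = e^(−0.015)·[0.4445·51.8278 + 0.5555·0.0000] = 22.6928
Node d (S = 47.28): V_d = e^(−0.015)·[0.4445·0.0000 + 0.5555·0.0000] = 0.0000
Node 0 (S = 65): V_0 = e^(−0.015)·[0.4445·22.6928 + 0.5555·0.0000] = 9.9360

9.94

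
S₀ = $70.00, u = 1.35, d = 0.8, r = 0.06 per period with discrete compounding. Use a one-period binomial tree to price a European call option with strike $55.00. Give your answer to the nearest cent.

Risk-neutral probability p = (1 + 0.06 − 0.8)/(1.35 − 0.8) = 0.2600/0.5500 = 0.4727
Terminal stock prices: S_u = 94.5, S_d = 56
Terminal payoffs (S − K): max(39.5, 0) = 39.5, max(1, 0) = 1
Node 0 (S = 70): V_0 = 1/1.06·[0.4727·39.5000 + 0.5273·1.0000] = 18.1132

$18.11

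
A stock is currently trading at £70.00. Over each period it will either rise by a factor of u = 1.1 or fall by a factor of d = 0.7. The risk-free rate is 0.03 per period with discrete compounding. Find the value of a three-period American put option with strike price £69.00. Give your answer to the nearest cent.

£6.51

Risk-neutral probability p = (1 + 0.03 − 0.7)/(1.1 − 0.7) = 0.3300/0.4000 = 0.8250
Terminal stock prices: S_uuu = 93.17, S_uud = 59.29, S_udd = 37.73, S_ddd = 24.01
Terminal payoffs (K − S): max(-24.17, 0) = 0, max(9.71, 0) = 9.71, max(31.27, 0) = 31.27, max(44.99, 0) = 44.99
Node uu (S = 84.7): continuation = 1/1.03·[0.8250·0.0000 + 0.1750·9.7100] = 1.6498; exercise value = 0.0000 ≤ continuation, so V_uu = 1.6498
Node ud (S = 53.9): continuation = 1/1.03·[0.8250·9.7100 + 0.1750·31.2700] = 13.0903; exercise value = 15.1000 > continuation, so V_ud = 15.1000 (exercise)
Node dd (S = 34.3): continuation = 1/1.03·[0.8250·31.2700 + 0.1750·44.9900] = 32.6903; exercise value = 34.7000 > continuation, so V_dd = 34.7000 (exercise)
Node u (S = 77): continuation = 1/1.03·[0.8250·1.6498 + 0.1750·15.1000] = 3.8869; exercise value = 0.0000 ≤ continuation, so V_u = 3.8869
Node d (S = 49): continuation = 1/1.03·[0.8250·15.1000 + 0.1750·34.7000] = 17.9903; exercise value = 20.0000 > continuation, so V_d = 20.0000 (exercise)
Node 0 (S = 70): continuation = 1/1.03·[0.8250·3.8869 + 0.1750·20.0000] = 6.5114; exercise value = 0.0000 ≤ continuation, so V_0 = 6.5114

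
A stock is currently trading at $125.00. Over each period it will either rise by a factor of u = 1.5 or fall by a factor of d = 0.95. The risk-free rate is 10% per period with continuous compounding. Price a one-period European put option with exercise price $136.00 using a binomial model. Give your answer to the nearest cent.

Risk-neutral probability p = (e^0.1 − 0.95)/(1.5 − 0.95) = 0.1552/0.5500 = 0.2821
Terminal stock prices: S_u = 187.5, S_d = 118.8
Terminal payoffs (K − S): max(-51.5, 0) = 0, max(17.25, 0) = 17.25
Node 0 (S = 125): V_0 = e^(−0.1)·[0.2821·0.0000 + 0.7179·17.2500] = 11.2049

$11.20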